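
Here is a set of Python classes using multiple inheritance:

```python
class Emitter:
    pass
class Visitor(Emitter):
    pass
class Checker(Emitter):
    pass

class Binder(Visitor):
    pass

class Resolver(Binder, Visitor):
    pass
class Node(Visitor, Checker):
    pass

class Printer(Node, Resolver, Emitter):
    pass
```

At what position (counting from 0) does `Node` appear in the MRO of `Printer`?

1

L[Printer] = Printer + merge(L[Node], L[Resolver], L[Emitter], [Node Resolver Emitter])
  take Node:  [Node Visitor Checker Emitter object] + [Resolver Binder Visitor Emitter object] + [Emitter object] + [Node Resolver Emitter]
  take Resolver:  [Visitor Checker Emitter object] + [Resolver Binder Visitor Emitter object] + [Emitter object] + [Resolver Emitter]
  take Binder:  [Visitor Checker Emitter object] + [Binder Visitor Emitter object] + [Emitter object] + [Emitter]
  take Visitor:  [Visitor Checker Emitter object] + [Visitor Emitter object] + [Emitter object] + [Emitter]
  take Checker:  [Checker Emitter object] + [Emitter object] + [Emitter object] + [Emitter]
  take Emitter:  [Emitter object] + [Emitter object] + [Emitter object] + [Emitter]
  take object:  [object] + [object] + [object]
MRO: Printer Node Resolver Binder Visitor Checker Emitter object
Node sits at index 1.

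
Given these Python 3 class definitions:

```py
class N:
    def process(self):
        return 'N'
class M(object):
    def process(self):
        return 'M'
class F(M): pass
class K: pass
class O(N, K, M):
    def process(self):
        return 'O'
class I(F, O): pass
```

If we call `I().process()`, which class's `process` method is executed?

L[I] = I + merge(L[F], L[O], [F O])
  take F:  [F M object] + [O N K M object] + [F O]
  take O:  [M object] + [O N K M object] + [O]
  take N:  [M object] + [N K M object]
  take K:  [M object] + [K M object]
  take M:  [M object] + [M object]
  take object:  [object] + [object]
MRO: I F O N K M object
process is defined in: M, N, O. First along the MRO is O.

O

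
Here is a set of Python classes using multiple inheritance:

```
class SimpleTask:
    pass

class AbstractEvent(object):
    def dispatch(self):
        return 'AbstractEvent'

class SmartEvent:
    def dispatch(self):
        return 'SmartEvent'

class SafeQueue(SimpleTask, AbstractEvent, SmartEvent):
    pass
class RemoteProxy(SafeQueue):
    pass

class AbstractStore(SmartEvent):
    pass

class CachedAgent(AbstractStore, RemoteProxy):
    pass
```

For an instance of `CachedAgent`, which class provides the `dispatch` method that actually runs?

AbstractEvent

L[CachedAgent] = CachedAgent + merge(L[AbstractStore], L[RemoteProxy], [AbstractStore RemoteProxy])
  take AbstractStore:  [AbstractStore SmartEvent object] + [RemoteProxy SafeQueue SimpleTask AbstractEvent SmartEvent object] + [AbstractStore RemoteProxy]
  take RemoteProxy:  [SmartEvent object] + [RemoteProxy SafeQueue SimpleTask AbstractEvent SmartEvent object] + [RemoteProxy]
  take SafeQueue:  [SmartEvent object] + [SafeQueue SimpleTask AbstractEvent SmartEvent object]
  take SimpleTask:  [SmartEvent object] + [SimpleTask AbstractEvent SmartEvent object]
  take AbstractEvent:  [SmartEvent object] + [AbstractEvent SmartEvent object]
  take SmartEvent:  [SmartEvent object] + [SmartEvent object]
  take object:  [object] + [object]
MRO: CachedAgent AbstractStore RemoteProxy SafeQueue SimpleTask AbstractEvent SmartEvent object
dispatch is defined in: AbstractEvent, SmartEvent. First along the MRO is AbstractEvent.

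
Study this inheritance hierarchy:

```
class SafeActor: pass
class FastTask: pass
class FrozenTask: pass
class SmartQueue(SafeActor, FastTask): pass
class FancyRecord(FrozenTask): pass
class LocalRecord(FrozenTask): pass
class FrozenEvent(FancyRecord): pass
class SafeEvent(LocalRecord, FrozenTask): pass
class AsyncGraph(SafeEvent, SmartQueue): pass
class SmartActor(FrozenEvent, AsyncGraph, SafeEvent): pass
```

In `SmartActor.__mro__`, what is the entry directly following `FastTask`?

L[SmartActor] = SmartActor + merge(L[FrozenEvent], L[AsyncGraph], L[SafeEvent], [FrozenEvent AsyncGraph SafeEvent])
  take FrozenEvent:  [FrozenEvent FancyRecord FrozenTask object] + [AsyncGraph SafeEvent LocalRecord FrozenTask SmartQueue SafeActor FastTask object] + [SafeEvent LocalRecord FrozenTask object] + [FrozenEvent AsyncGraph SafeEvent]
  take FancyRecord:  [FancyRecord FrozenTask object] + [AsyncGraph SafeEvent LocalRecord FrozenTask SmartQueue SafeActor FastTask object] + [SafeEvent LocalRecord FrozenTask object] + [AsyncGraph SafeEvent]
  take AsyncGraph:  [FrozenTask object] + [AsyncGraph SafeEvent LocalRecord FrozenTask SmartQueue SafeActor FastTask object] + [SafeEvent LocalRecord FrozenTask object] + [AsyncGraph SafeEvent]
  take SafeEvent:  [FrozenTask object] + [SafeEvent LocalRecord FrozenTask SmartQueue SafeActor FastTask object] + [SafeEvent LocalRecord FrozenTask object] + [SafeEvent]
  take LocalRecord:  [FrozenTask object] + [LocalRecord FrozenTask SmartQueue SafeActor FastTask object] + [LocalRecord FrozenTask object]
  take FrozenTask:  [FrozenTask object] + [FrozenTask SmartQueue SafeActor FastTask object] + [FrozenTask object]
  take SmartQueue:  [object] + [SmartQueue SafeActor FastTask object] + [object]
  take SafeActor:  [object] + [SafeActor FastTask object] + [object]
  take FastTask:  [object] + [FastTask object] + [object]
  take object:  [object] + [object] + [object]
MRO: SmartActor FrozenEvent FancyRecord AsyncGraph SafeEvent LocalRecord FrozenTask SmartQueue SafeActor FastTask object
FastTask is at position 9; next is object.

object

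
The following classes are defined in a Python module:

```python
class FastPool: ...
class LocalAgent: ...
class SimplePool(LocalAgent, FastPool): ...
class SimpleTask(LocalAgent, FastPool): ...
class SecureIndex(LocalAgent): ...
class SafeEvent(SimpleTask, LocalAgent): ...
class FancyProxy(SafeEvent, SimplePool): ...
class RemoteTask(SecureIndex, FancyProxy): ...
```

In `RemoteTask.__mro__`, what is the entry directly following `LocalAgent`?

L[RemoteTask] = RemoteTask + merge(L[SecureIndex], L[FancyProxy], [SecureIndex FancyProxy])
  take SecureIndex:  [SecureIndex LocalAgent object] + [FancyProxy SafeEvent SimpleTask SimplePool LocalAgent FastPool object] + [SecureIndex FancyProxy]
  take FancyProxy:  [LocalAgent object] + [FancyProxy SafeEvent SimpleTask SimplePool LocalAgent FastPool object] + [FancyProxy]
  take SafeEvent:  [LocalAgent object] + [SafeEvent SimpleTask SimplePool LocalAgent FastPool object]
  take SimpleTask:  [LocalAgent object] + [SimpleTask SimplePool LocalAgent FastPool object]
  take SimplePool:  [LocalAgent object] + [SimplePool LocalAgent FastPool object]
  take LocalAgent:  [LocalAgent object] + [LocalAgent FastPool object]
  take FastPool:  [object] + [FastPool object]
  take object:  [object] + [object]
MRO: RemoteTask SecureIndex FancyProxy SafeEvent SimpleTask SimplePool LocalAgent FastPool object
LocalAgent is at position 6; next is FastPool.

FastPool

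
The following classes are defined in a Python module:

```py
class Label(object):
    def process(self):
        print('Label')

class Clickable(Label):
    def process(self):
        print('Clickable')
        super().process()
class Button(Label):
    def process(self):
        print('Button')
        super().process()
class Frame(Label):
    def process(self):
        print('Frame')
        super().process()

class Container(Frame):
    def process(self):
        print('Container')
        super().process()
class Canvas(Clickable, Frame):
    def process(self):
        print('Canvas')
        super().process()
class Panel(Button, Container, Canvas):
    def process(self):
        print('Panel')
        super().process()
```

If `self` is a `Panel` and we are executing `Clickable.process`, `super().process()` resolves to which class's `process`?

L[Panel] = Panel + merge(L[Button], L[Container], L[Canvas], [Button Container Canvas])
  take Button:  [Button Label object] + [Container Frame Label object] + [Canvas Clickable Frame Label object] + [Button Container Canvas]
  take Container:  [Label object] + [Container Frame Label object] + [Canvas Clickable Frame Label object] + [Container Canvas]
  take Canvas:  [Label object] + [Frame Label object] + [Canvas Clickable Frame Label object] + [Canvas]
  take Clickable:  [Label object] + [Frame Label object] + [Clickable Frame Label object]
  take Frame:  [Label object] + [Frame Label object] + [Frame Label object]
  take Label:  [Label object] + [Label object] + [Label object]
  take object:  [object] + [object] + [object]
MRO: Panel Button Container Canvas Clickable Frame Label object
super() in Clickable.process on a Panel instance goes to the class after Clickable in Panel's MRO: Frame.

Frame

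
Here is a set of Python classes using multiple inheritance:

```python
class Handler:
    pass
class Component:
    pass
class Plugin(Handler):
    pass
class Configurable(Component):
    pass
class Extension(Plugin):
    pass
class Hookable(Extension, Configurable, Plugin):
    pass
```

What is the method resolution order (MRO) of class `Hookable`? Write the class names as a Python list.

[Hookable, Extension, Configurable, Plugin, Handler, Component, object]

L[Hookable] = Hookable + merge(L[Extension], L[Configurable], L[Plugin], [Extension Configurable Plugin])
  take Extension:  [Extension Plugin Handler object] + [Configurable Component object] + [Plugin Handler object] + [Extension Configurable Plugin]
  take Configurable:  [Plugin Handler object] + [Configurable Component object] + [Plugin Handler object] + [Configurable Plugin]
  take Plugin:  [Plugin Handler object] + [Component object] + [Plugin Handler object] + [Plugin]
  take Handler:  [Handler object] + [Component object] + [Handler object]
  take Component:  [object] + [Component object] + [object]
  take object:  [object] + [object] + [object]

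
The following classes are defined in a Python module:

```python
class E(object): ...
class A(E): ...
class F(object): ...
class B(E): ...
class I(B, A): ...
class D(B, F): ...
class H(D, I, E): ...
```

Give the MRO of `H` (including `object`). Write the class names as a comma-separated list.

H, D, I, B, A, E, F, object

L[H] = H + merge(L[D], L[I], L[E], [D I E])
  take D:  [D B E F object] + [I B A E object] + [E object] + [D I E]
  take I:  [B E F object] + [I B A E object] + [E object] + [I E]
  take B:  [B E F object] + [B A E object] + [E object] + [E]
  take A:  [E F object] + [A E object] + [E object] + [E]
  take E:  [E F object] + [E object] + [E object] + [E]
  take F:  [F object] + [object] + [object]
  take object:  [object] + [object] + [object]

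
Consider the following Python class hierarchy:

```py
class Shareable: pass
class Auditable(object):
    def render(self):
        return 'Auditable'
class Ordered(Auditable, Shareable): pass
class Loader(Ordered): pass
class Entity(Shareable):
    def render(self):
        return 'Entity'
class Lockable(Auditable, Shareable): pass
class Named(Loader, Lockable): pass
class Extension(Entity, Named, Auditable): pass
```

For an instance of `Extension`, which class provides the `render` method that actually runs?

Entity

L[Extension] = Extension + merge(L[Entity], L[Named], L[Auditable], [Entity Named Auditable])
  take Entity:  [Entity Shareable object] + [Named Loader Ordered Lockable Auditable Shareable object] + [Auditable object] + [Entity Named Auditable]
  take Named:  [Shareable object] + [Named Loader Ordered Lockable Auditable Shareable object] + [Auditable object] + [Named Auditable]
  take Loader:  [Shareable object] + [Loader Ordered Lockable Auditable Shareable object] + [Auditable object] + [Auditable]
  take Ordered:  [Shareable object] + [Ordered Lockable Auditable Shareable object] + [Auditable object] + [Auditable]
  take Lockable:  [Shareable object] + [Lockable Auditable Shareable object] + [Auditable object] + [Auditable]
  take Auditable:  [Shareable object] + [Auditable Shareable object] + [Auditable object] + [Auditable]
  take Shareable:  [Shareable object] + [Shareable object] + [object]
  take object:  [object] + [object] + [object]
MRO: Extension Entity Named Loader Ordered Lockable Auditable Shareable object
render is defined in: Auditable, Entity. First along the MRO is Entity.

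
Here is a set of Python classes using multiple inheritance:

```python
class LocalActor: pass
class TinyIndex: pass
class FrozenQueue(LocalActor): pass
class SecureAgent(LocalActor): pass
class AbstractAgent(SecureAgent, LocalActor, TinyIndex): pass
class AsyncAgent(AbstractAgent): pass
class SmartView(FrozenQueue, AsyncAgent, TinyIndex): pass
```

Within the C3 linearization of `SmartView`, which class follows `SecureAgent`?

L[SmartView] = SmartView + merge(L[FrozenQueue], L[AsyncAgent], L[TinyIndex], [FrozenQueue AsyncAgent TinyIndex])
  take FrozenQueue:  [FrozenQueue LocalActor object] + [AsyncAgent AbstractAgent SecureAgent LocalActor TinyIndex object] + [TinyIndex object] + [FrozenQueue AsyncAgent TinyIndex]
  take AsyncAgent:  [LocalActor object] + [AsyncAgent AbstractAgent SecureAgent LocalActor TinyIndex object] + [TinyIndex object] + [AsyncAgent TinyIndex]
  take AbstractAgent:  [LocalActor object] + [AbstractAgent SecureAgent LocalActor TinyIndex object] + [TinyIndex object] + [TinyIndex]
  take SecureAgent:  [LocalActor object] + [SecureAgent LocalActor TinyIndex object] + [TinyIndex object] + [TinyIndex]
  take LocalActor:  [LocalActor object] + [LocalActor TinyIndex object] + [TinyIndex object] + [TinyIndex]
  take TinyIndex:  [object] + [TinyIndex object] + [TinyIndex object] + [TinyIndex]
  take object:  [object] + [object] + [object]
MRO: SmartView FrozenQueue AsyncAgent AbstractAgent SecureAgent LocalActor TinyIndex object
SecureAgent is at position 4; next is LocalActor.

LocalActor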